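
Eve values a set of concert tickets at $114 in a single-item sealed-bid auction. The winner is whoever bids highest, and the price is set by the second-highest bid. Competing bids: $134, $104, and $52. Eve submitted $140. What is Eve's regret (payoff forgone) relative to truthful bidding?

The highest competing bid is $134.
Bidding truthfully at $114: the top bid is $134 (a rival), so Eve loses. Payoff = $0.
Bidding $140: Eve has the top bid, wins, and pays the second-highest bid $134. Payoff = $114 − $134 = -$20.
Regret = truthful payoff − actual payoff = $0 − -$20 = $20.

Payoff forgone: $20.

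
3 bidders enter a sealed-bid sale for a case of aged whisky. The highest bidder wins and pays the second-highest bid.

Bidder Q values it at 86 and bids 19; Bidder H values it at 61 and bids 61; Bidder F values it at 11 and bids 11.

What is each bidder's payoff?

Bidder Q 0, Bidder H 42, Bidder F 0.

Ordered from highest: Bidder H 61; Bidder Q 19; Bidder F 11.
Bidder H has the top bid and wins; the price is the second-highest bid, 19.
Bidder H's payoff = 61 − 19 = 42. All other bidders lose, so their payoff is 0.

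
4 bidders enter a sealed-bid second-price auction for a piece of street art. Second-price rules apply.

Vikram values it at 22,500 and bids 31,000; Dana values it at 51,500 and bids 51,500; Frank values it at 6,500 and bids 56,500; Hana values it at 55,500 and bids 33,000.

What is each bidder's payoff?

Vikram 0, Dana 0, Frank -45,000, Hana 0.

Ranking the bids: Frank 56,500; Dana 51,500; Hana 33,000; Vikram 31,000.
Frank has the top bid and wins; the price is the second-highest bid, 51,500.
Frank's payoff = 6,500 − 51,500 = -45,000. All other bidders lose, so their payoff is 0.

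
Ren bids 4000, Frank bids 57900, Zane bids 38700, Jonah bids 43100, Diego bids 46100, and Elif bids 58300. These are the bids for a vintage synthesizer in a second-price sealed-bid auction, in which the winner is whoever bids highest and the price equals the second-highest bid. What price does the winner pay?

Ranking the bids: Elif 58300, then Frank 57900, then Diego 46100, then Jonah 43100, then Zane 38700, then Ren 4000.
Elif is the highest bidder, so Elif wins.
Under the second-price rule, the price is the second-highest bid: 57900.

57900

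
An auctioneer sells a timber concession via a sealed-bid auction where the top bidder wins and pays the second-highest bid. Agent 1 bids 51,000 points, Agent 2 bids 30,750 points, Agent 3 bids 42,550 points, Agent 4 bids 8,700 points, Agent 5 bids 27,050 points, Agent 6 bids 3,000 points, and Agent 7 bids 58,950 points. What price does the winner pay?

Sorted high to low: Agent 7 58,950 points > Agent 1 51,000 points > Agent 3 42,550 points > Agent 2 30,750 points > Agent 5 27,050 points > Agent 4 8,700 points > Agent 6 3,000 points.
Agent 7 is the highest bidder, so Agent 7 wins.
Under the second-price rule, the price is the second-highest bid: 51,000 points.

The winner pays 51,000 points.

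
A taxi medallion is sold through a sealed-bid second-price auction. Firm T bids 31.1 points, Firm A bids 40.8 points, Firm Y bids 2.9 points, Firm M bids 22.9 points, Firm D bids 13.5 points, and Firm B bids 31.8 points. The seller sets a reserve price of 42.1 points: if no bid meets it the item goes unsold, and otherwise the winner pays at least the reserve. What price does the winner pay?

unsold

Ranking the bids: Firm A 40.8 points > Firm B 31.8 points > Firm T 31.1 points > Firm M 22.9 points > Firm D 13.5 points > Firm Y 2.9 points.
The top bid 40.8 points is below the reserve 42.1 points, so the item goes unsold and nothing is paid.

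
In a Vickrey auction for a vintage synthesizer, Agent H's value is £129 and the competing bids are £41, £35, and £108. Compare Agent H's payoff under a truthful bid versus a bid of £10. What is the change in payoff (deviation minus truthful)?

Change in payoff: -£21.

The highest competing bid is £108.
Bidding truthfully at £129: Agent H has the top bid, wins, and pays the second-highest bid £108. Payoff = £129 − £108 = £21.
Bidding £10: the top bid is £108 (a rival), so Agent H loses. Payoff = £0.
Change = £0 − £21 = -£21.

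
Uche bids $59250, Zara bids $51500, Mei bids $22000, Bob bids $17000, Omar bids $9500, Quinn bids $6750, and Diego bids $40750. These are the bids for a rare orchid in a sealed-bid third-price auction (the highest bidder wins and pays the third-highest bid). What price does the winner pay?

The winner pays $40750.

Ordered from highest: Uche $59250; Zara $51500; Diego $40750; Mei $22000; Bob $17000; Omar $9500; Quinn $6750.
Uche is the highest bidder, so Uche wins.
Under the third-price rule, the price is the third-highest bid: $40750.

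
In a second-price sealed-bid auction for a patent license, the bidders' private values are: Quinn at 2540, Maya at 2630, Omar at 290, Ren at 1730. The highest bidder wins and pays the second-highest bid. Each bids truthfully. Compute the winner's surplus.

Ordered from highest: Maya 2630 > Quinn 2540 > Ren 1730 > Omar 290.
Maya wins with the top bid and pays the second-highest, 2540.
Surplus = 2630 − 2540 = 90.

Surplus = 90.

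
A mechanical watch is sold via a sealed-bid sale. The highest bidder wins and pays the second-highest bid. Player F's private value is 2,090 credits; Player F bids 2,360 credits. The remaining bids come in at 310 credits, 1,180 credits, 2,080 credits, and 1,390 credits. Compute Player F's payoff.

10 credits

Highest competing bid: 2,080 credits.
Player F's bid 2,360 credits is the highest overall, so Player F wins and pays the second-highest bid, 2,080 credits.
Payoff = value − price = 2,090 credits − 2,080 credits = 10 credits.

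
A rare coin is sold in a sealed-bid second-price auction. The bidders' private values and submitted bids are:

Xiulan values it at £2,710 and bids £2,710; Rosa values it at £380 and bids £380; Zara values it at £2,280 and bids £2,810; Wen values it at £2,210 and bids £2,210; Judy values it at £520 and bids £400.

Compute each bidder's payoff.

Xiulan £0, Rosa £0, Zara -£430, Wen £0, Judy £0.

Bids in descending order: Zara £2,810, then Xiulan £2,710, then Wen £2,210, then Judy £400, then Rosa £380.
Zara has the top bid and wins; the price is the second-highest bid, £2,710.
Zara's payoff = £2,280 − £2,710 = -£430. All other bidders lose, so their payoff is 0.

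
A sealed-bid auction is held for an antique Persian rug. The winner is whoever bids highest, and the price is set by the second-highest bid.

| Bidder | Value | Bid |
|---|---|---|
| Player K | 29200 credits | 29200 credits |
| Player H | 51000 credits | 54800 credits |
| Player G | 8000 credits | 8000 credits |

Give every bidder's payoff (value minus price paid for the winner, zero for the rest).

Ranking the bids: Player H 54800 credits, then Player K 29200 credits, then Player G 8000 credits.
Player H has the top bid and wins; the price is the second-highest bid, 29200 credits.
Player H's payoff = 51000 credits − 29200 credits = 21800 credits. All other bidders lose, so their payoff is 0.

Player K 0 credits, Player H 21800 credits, Player G 0 credits.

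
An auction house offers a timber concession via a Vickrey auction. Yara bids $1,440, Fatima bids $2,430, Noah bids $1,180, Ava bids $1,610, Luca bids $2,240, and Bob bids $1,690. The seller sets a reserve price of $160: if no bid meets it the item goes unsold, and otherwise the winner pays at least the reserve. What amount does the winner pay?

Sorted high to low: Fatima $2,430; Luca $2,240; Bob $1,690; Ava $1,610; Yara $1,440; Noah $1,180.
Fatima has the highest bid, so Fatima wins.
The second-highest bid is $2,240, which exceeds the reserve, so that sets the price.

$2,240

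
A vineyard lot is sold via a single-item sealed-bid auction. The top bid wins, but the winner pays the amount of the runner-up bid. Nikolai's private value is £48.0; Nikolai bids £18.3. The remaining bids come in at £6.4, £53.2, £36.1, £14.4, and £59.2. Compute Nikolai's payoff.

£0.0

Highest competing bid: £59.2.
Nikolai's bid £18.3 is not the highest, so Nikolai loses, pays nothing, and earns zero payoff.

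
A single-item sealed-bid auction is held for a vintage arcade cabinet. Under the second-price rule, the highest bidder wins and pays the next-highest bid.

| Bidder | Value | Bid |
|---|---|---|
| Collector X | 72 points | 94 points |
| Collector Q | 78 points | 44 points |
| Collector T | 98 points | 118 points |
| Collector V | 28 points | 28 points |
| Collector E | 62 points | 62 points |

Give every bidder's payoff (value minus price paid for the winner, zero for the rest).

Collector X 0 points, Collector Q 0 points, Collector T 4 points, Collector V 0 points, Collector E 0 points.

Sorted high to low: Collector T 118 points > Collector X 94 points > Collector E 62 points > Collector Q 44 points > Collector V 28 points.
Collector T has the top bid and wins; the price is the second-highest bid, 94 points.
Collector T's payoff = 98 points − 94 points = 4 points. All other bidders lose, so their payoff is 0.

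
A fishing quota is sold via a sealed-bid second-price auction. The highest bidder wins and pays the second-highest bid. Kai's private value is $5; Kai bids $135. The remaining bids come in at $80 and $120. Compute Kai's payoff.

Highest competing bid: $120.
Kai's bid $135 is the highest overall, so Kai wins and pays the second-highest bid, $120.
Payoff = value − price = $5 − $120 = -$115.
Overbidding won the item at a price above value — truthful bidding would have avoided this loss.

Kai's payoff: -$115.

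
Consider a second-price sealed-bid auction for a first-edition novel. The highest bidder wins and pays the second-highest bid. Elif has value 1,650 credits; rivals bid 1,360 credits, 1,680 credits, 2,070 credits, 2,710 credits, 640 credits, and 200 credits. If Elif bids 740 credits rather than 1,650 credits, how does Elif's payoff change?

0 credits

The highest competing bid is 2,710 credits.
Bidding truthfully at 1,650 credits: the top bid is 2,710 credits (a rival), so Elif loses. Payoff = 0 credits.
Bidding 740 credits: the top bid is 2,710 credits (a rival), so Elif loses. Payoff = 0 credits.
Change = 0 credits − 0 credits = 0 credits.
The bid only affects whether you win, not the price — here both bids land on the same side of the top rival bid, so the deviation is payoff-neutral.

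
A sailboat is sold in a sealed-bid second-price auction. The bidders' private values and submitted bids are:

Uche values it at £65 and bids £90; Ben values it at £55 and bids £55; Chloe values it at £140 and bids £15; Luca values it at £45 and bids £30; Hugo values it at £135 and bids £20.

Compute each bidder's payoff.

Payoffs: Uche £10, Ben £0, Chloe £0, Luca £0, Hugo £0.

Ordered from highest: Uche £90; Ben £55; Luca £30; Hugo £20; Chloe £15.
Uche has the top bid and wins; the price is the second-highest bid, £55.
Uche's payoff = £65 − £55 = £10. All other bidders lose, so their payoff is 0.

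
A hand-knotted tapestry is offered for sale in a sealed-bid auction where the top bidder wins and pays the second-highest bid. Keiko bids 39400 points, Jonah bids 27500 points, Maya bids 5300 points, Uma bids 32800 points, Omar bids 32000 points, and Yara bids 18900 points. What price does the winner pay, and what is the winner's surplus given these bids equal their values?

Ranking the bids: Keiko 39400 points, then Uma 32800 points, then Omar 32000 points, then Jonah 27500 points, then Yara 18900 points, then Maya 5300 points.
Keiko is the highest bidder, so Keiko wins.
Under the second-price rule, the price is the second-highest bid: 32800 points.
Surplus = 39400 points − 32800 points = 6600 points.

The winner pays 32800 points for a surplus of 6600 points.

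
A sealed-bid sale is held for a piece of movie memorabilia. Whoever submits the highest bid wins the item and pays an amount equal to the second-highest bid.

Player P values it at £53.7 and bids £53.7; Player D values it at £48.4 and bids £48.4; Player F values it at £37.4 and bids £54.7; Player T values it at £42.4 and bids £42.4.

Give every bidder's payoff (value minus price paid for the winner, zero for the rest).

Payoffs: Player P £0.0, Player D £0.0, Player F -£16.3, Player T £0.0.

Ordered from highest: Player F £54.7, then Player P £53.7, then Player D £48.4, then Player T £42.4.
Player F has the top bid and wins; the price is the second-highest bid, £53.7.
Player F's payoff = £37.4 − £53.7 = -£16.3. All other bidders lose, so their payoff is 0.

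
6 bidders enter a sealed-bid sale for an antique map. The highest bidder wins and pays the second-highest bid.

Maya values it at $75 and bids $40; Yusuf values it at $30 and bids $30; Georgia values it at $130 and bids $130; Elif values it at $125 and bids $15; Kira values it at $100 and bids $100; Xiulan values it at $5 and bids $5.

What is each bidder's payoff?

Ranking the bids: Georgia $130 > Kira $100 > Maya $40 > Yusuf $30 > Elif $15 > Xiulan $5.
Georgia has the top bid and wins; the price is the second-highest bid, $100.
Georgia's payoff = $130 − $100 = $30. All other bidders lose, so their payoff is 0.

Maya $0, Yusuf $0, Georgia $30, Elif $0, Kira $0, Xiulan $0.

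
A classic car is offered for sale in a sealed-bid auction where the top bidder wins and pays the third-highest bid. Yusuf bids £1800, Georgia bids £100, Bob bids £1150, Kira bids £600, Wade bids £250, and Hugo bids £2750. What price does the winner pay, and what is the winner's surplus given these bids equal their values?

Ranking the bids: Hugo £2750; Yusuf £1800; Bob £1150; Kira £600; Wade £250; Georgia £100.
Hugo is the highest bidder, so Hugo wins.
Under the third-price rule, the price is the third-highest bid: £1150.
Surplus = £2750 − £1150 = £1600.

Price £1150; surplus £1600.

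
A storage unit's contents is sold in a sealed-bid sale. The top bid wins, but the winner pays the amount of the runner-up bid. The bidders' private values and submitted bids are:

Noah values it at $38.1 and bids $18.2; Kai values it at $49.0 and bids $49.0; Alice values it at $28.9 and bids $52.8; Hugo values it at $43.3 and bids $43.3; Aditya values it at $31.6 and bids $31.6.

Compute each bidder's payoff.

Noah $0.0, Kai $0.0, Alice -$20.1, Hugo $0.0, Aditya $0.0.

Ordered from highest: Alice $52.8 > Kai $49.0 > Hugo $43.3 > Aditya $31.6 > Noah $18.2.
Alice has the top bid and wins; the price is the second-highest bid, $49.0.
Alice's payoff = $28.9 − $49.0 = -$20.1. All other bidders lose, so their payoff is 0.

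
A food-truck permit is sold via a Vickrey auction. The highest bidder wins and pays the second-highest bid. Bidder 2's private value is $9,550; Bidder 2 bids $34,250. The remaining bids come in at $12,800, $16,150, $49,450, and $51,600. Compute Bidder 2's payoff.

Highest competing bid: $51,600.
Bidder 2's bid $34,250 is not the highest, so Bidder 2 loses, pays nothing, and earns zero payoff.

The bidder's payoff: $0.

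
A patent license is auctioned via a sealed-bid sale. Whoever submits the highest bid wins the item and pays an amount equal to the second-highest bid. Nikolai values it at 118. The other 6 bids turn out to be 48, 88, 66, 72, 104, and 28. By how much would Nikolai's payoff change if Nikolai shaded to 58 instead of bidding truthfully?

The highest competing bid is 104.
Bidding truthfully at 118: Nikolai has the top bid, wins, and pays the second-highest bid 104. Payoff = 118 − 104 = 14.
Bidding 58: the top bid is 104 (a rival), so Nikolai loses. Payoff = 0.
Change = 0 − 14 = -14.
This is the dominant-strategy logic: truthful bidding weakly beats any alternative.

-14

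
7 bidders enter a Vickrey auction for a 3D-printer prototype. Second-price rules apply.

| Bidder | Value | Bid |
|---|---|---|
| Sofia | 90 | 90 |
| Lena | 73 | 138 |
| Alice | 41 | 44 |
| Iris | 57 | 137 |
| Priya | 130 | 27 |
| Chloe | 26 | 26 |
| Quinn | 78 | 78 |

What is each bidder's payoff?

Sorted high to low: Lena 138, then Iris 137, then Sofia 90, then Quinn 78, then Alice 44, then Priya 27, then Chloe 26.
Lena has the top bid and wins; the price is the second-highest bid, 137.
Lena's payoff = 73 − 137 = -64. All other bidders lose, so their payoff is 0.

Sofia 0, Lena -64, Alice 0, Iris 0, Priya 0, Chloe 0, Quinn 0.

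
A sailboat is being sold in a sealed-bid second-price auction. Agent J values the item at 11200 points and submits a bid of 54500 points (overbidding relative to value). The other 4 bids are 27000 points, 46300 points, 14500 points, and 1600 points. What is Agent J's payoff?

Payoff = -35100 points.

Highest competing bid: 46300 points.
Agent J's bid 54500 points is the highest overall, so Agent J wins and pays the second-highest bid, 46300 points.
Payoff = value − price = 11200 points − 46300 points = -35100 points.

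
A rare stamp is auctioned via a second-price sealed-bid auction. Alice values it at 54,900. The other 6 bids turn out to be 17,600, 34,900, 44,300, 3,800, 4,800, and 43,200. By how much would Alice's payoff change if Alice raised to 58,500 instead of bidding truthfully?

The highest competing bid is 44,300.
Bidding truthfully at 54,900: Alice has the top bid, wins, and pays the second-highest bid 44,300. Payoff = 54,900 − 44,300 = 10,600.
Bidding 58,500: Alice has the top bid, wins, and pays the second-highest bid 44,300. Payoff = 54,900 − 44,300 = 10,600.
Change = 10,600 − 10,600 = 0.

Payoff change: 0.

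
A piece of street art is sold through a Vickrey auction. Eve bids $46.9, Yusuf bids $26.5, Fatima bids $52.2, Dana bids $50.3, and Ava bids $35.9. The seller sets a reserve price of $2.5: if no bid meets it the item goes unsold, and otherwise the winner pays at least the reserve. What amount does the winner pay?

Price paid: $50.3.

Sorted high to low: Fatima $52.2 > Dana $50.3 > Eve $46.9 > Ava $35.9 > Yusuf $26.5.
Fatima has the highest bid, so Fatima wins.
The second-highest bid is $50.3, which exceeds the reserve, so that sets the price.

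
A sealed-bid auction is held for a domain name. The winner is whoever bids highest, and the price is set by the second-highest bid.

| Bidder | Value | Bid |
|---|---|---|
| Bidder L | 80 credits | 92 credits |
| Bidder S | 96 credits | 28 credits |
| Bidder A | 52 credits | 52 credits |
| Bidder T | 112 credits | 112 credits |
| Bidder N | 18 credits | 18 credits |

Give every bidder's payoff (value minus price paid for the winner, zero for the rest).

Ordered from highest: Bidder T 112 credits > Bidder L 92 credits > Bidder A 52 credits > Bidder S 28 credits > Bidder N 18 credits.
Bidder T has the top bid and wins; the price is the second-highest bid, 92 credits.
Bidder T's payoff = 112 credits − 92 credits = 20 credits. All other bidders lose, so their payoff is 0.

Payoffs: Bidder L 0 credits, Bidder S 0 credits, Bidder A 0 credits, Bidder T 20 credits, Bidder N 0 credits.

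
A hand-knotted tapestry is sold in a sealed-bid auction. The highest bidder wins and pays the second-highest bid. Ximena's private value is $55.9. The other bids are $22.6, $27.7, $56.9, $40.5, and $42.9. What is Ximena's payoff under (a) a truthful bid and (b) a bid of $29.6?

Truthful: $0.0; alternative: $0.0.

The highest competing bid is $56.9.
Bidding truthfully at $55.9: the top bid is $56.9 (a rival), so Ximena loses. Payoff = $0.0.
Bidding $29.6: the top bid is $56.9 (a rival), so Ximena loses. Payoff = $0.0.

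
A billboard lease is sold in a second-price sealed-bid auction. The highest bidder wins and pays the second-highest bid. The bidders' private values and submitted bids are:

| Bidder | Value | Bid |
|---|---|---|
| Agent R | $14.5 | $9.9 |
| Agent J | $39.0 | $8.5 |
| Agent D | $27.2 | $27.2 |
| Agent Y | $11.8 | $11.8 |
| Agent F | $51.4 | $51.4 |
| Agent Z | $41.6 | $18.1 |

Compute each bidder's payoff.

Payoffs: Agent R $0.0, Agent J $0.0, Agent D $0.0, Agent Y $0.0, Agent F $24.2, Agent Z $0.0.

Ranking the bids: Agent F $51.4 > Agent D $27.2 > Agent Z $18.1 > Agent Y $11.8 > Agent R $9.9 > Agent J $8.5.
Agent F has the top bid and wins; the price is the second-highest bid, $27.2.
Agent F's payoff = $51.4 − $27.2 = $24.2. All other bidders lose, so their payoff is 0.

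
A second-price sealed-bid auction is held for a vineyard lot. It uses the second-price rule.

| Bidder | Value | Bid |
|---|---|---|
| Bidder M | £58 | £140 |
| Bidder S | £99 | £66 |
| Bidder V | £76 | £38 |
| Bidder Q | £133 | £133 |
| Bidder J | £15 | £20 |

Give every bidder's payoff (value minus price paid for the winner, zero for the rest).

Ranking the bids: Bidder M £140, then Bidder Q £133, then Bidder S £66, then Bidder V £38, then Bidder J £20.
Bidder M has the top bid and wins; the price is the second-highest bid, £133.
Bidder M's payoff = £58 − £133 = -£75. All other bidders lose, so their payoff is 0.

Payoffs: Bidder M -£75, Bidder S £0, Bidder V £0, Bidder Q £0, Bidder J £0.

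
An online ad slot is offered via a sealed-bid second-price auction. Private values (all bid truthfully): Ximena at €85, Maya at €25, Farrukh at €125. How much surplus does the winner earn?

Winner's surplus: €40.

Ordered from highest: Farrukh €125; Ximena €85; Maya €25.
Farrukh wins with the top bid and pays the second-highest, €85.
Surplus = €125 − €85 = €40.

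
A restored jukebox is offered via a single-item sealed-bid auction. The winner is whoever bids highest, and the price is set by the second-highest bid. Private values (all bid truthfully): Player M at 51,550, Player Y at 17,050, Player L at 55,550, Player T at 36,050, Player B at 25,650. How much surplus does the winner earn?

Winner's surplus: 4,000.

Ordered from highest: Player L 55,550, then Player M 51,550, then Player T 36,050, then Player B 25,650, then Player Y 17,050.
Player L wins with the top bid and pays the second-highest, 51,550.
Surplus = 55,550 − 51,550 = 4,000.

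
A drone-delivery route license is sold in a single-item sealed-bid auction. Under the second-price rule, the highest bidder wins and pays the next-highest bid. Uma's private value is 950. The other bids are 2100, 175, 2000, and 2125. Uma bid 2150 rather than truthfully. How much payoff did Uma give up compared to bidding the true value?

The highest competing bid is 2125.
Bidding truthfully at 950: the top bid is 2125 (a rival), so Uma loses. Payoff = 0.
Bidding 2150: Uma has the top bid, wins, and pays the second-highest bid 2125. Payoff = 950 − 2125 = -1175.
Regret = truthful payoff − actual payoff = 0 − -1175 = 1175.

Payoff forgone: 1175.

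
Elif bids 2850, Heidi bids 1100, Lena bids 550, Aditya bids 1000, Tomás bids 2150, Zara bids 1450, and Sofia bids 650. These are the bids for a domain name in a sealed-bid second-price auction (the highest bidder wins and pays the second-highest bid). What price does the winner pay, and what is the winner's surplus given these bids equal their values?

Ordered from highest: Elif 2850 > Tomás 2150 > Zara 1450 > Heidi 1100 > Aditya 1000 > Sofia 650 > Lena 550.
Elif is the highest bidder, so Elif wins.
Under the second-price rule, the price is the second-highest bid: 2150.
Surplus = 2850 − 2150 = 700.

Price 2150; surplus 700.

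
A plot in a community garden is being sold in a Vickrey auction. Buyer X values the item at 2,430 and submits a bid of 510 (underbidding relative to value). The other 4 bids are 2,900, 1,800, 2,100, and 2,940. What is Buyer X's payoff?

Buyer X's payoff: 0.

Highest competing bid: 2,940.
Buyer X's bid 510 is not the highest, so Buyer X loses, pays nothing, and earns zero payoff.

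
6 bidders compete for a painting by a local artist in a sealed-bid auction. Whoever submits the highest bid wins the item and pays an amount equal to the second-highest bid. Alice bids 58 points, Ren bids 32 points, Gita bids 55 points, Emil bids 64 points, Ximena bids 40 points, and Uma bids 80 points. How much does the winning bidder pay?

The winner pays 64 points.

Ranking the bids: Uma 80 points > Emil 64 points > Alice 58 points > Gita 55 points > Ximena 40 points > Ren 32 points.
Uma has the highest bid, so Uma wins.
The second-highest bid is 64 points, so that is what Uma pays.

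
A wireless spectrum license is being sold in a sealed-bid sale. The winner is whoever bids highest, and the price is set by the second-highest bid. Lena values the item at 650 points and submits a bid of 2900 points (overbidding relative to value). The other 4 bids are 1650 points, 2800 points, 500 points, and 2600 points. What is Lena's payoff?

Payoff = -2150 points.

Highest competing bid: 2800 points.
Lena's bid 2900 points is the highest overall, so Lena wins and pays the second-highest bid, 2800 points.
Payoff = value − price = 650 points − 2800 points = -2150 points.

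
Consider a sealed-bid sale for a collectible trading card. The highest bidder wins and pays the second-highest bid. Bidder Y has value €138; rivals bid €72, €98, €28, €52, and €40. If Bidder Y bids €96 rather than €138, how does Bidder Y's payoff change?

Change in payoff: -€40.

The highest competing bid is €98.
Bidding truthfully at €138: Bidder Y has the top bid, wins, and pays the second-highest bid €98. Payoff = €138 − €98 = €40.
Bidding €96: the top bid is €98 (a rival), so Bidder Y loses. Payoff = €0.
Change = €0 − €40 = -€40.
Deviating from a truthful bid can only lose payoff in a second-price auction — never gain.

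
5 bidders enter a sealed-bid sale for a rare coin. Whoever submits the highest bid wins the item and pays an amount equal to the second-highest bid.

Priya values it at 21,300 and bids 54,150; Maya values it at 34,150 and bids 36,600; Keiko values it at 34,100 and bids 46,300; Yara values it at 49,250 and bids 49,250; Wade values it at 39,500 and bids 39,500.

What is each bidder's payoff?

Payoffs: Priya -27,950, Maya 0, Keiko 0, Yara 0, Wade 0.

Ranking the bids: Priya 54,150; Yara 49,250; Keiko 46,300; Wade 39,500; Maya 36,600.
Priya has the top bid and wins; the price is the second-highest bid, 49,250.
Priya's payoff = 21,300 − 49,250 = -27,950. All other bidders lose, so their payoff is 0.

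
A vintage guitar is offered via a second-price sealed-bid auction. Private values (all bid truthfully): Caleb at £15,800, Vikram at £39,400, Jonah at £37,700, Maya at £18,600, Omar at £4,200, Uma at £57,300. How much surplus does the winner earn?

Surplus = £17,900.

Ordered from highest: Uma £57,300 > Vikram £39,400 > Jonah £37,700 > Maya £18,600 > Caleb £15,800 > Omar £4,200.
Uma wins with the top bid and pays the second-highest, £39,400.
Surplus = £57,300 − £39,400 = £17,900.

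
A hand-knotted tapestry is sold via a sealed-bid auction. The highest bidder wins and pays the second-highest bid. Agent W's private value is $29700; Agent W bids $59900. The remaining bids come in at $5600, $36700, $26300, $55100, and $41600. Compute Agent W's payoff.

Highest competing bid: $55100.
Agent W's bid $59900 is the highest overall, so Agent W wins and pays the second-highest bid, $55100.
Payoff = value − price = $29700 − $55100 = -$25400.

Payoff = -$25400.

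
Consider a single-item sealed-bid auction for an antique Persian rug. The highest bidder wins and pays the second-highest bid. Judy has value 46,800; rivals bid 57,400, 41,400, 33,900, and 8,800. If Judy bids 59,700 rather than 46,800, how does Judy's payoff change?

The highest competing bid is 57,400.
Bidding truthfully at 46,800: the top bid is 57,400 (a rival), so Judy loses. Payoff = 0.
Bidding 59,700: Judy has the top bid, wins, and pays the second-highest bid 57,400. Payoff = 46,800 − 57,400 = -10,600.
Change = -10,600 − 0 = -10,600.

-10,600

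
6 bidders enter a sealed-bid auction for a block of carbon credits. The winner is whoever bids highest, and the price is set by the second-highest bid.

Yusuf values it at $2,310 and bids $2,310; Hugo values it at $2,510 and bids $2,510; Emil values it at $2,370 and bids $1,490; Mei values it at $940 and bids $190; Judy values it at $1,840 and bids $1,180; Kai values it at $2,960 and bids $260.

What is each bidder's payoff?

Yusuf $0, Hugo $200, Emil $0, Mei $0, Judy $0, Kai $0.

Sorted high to low: Hugo $2,510; Yusuf $2,310; Emil $1,490; Judy $1,180; Kai $260; Mei $190.
Hugo has the top bid and wins; the price is the second-highest bid, $2,310.
Hugo's payoff = $2,510 − $2,310 = $200. All other bidders lose, so their payoff is 0.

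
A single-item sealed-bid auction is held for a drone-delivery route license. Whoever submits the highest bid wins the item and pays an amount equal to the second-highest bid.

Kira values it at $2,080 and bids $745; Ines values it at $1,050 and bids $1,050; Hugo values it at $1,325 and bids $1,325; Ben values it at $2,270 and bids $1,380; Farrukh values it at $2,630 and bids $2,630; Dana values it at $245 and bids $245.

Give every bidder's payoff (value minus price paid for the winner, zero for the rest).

Sorted high to low: Farrukh $2,630; Ben $1,380; Hugo $1,325; Ines $1,050; Kira $745; Dana $245.
Farrukh has the top bid and wins; the price is the second-highest bid, $1,380.
Farrukh's payoff = $2,630 − $1,380 = $1,250. All other bidders lose, so their payoff is 0.

Payoffs: Kira $0, Ines $0, Hugo $0, Ben $0, Farrukh $1,250, Dana $0.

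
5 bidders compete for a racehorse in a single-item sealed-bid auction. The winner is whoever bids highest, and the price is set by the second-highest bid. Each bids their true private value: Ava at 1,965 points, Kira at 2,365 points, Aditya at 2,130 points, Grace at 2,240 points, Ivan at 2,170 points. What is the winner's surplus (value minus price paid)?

Surplus = 125 points.

Bids in descending order: Kira 2,365 points, then Grace 2,240 points, then Ivan 2,170 points, then Aditya 2,130 points, then Ava 1,965 points.
Kira wins with the top bid and pays the second-highest, 2,240 points.
Surplus = 2,365 points − 2,240 points = 125 points.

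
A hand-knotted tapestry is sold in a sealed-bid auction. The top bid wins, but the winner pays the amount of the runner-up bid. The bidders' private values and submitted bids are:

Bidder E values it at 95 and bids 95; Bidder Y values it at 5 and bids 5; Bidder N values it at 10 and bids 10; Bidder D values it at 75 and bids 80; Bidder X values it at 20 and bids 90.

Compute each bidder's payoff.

Bids in descending order: Bidder E 95 > Bidder X 90 > Bidder D 80 > Bidder N 10 > Bidder Y 5.
Bidder E has the top bid and wins; the price is the second-highest bid, 90.
Bidder E's payoff = 95 − 90 = 5. All other bidders lose, so their payoff is 0.

Bidder E 5, Bidder Y 0, Bidder N 0, Bidder D 0, Bidder X 0.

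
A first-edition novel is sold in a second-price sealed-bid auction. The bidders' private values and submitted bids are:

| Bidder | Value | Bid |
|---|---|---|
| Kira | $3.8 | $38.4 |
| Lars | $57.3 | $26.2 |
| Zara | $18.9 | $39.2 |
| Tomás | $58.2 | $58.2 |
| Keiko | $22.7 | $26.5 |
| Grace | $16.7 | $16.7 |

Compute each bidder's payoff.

Sorted high to low: Tomás $58.2, then Zara $39.2, then Kira $38.4, then Keiko $26.5, then Lars $26.2, then Grace $16.7.
Tomás has the top bid and wins; the price is the second-highest bid, $39.2.
Tomás's payoff = $58.2 − $39.2 = $19.0. All other bidders lose, so their payoff is 0.

Kira $0.0, Lars $0.0, Zara $0.0, Tomás $19.0, Keiko $0.0, Grace $0.0.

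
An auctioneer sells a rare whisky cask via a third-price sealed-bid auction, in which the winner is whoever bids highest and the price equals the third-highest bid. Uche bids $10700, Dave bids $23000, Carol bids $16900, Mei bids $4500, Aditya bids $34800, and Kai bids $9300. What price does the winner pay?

Bids in descending order: Aditya $34800 > Dave $23000 > Carol $16900 > Uche $10700 > Kai $9300 > Mei $4500.
Aditya is the highest bidder, so Aditya wins.
Under the third-price rule, the price is the third-highest bid: $16900.

Price paid: $16900.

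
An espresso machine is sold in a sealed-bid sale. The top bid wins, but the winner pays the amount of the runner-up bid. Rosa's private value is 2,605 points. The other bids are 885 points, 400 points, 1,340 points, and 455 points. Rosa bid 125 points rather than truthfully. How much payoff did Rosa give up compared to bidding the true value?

The highest competing bid is 1,340 points.
Bidding truthfully at 2,605 points: Rosa has the top bid, wins, and pays the second-highest bid 1,340 points. Payoff = 2,605 points − 1,340 points = 1,265 points.
Bidding 125 points: the top bid is 1,340 points (a rival), so Rosa loses. Payoff = 0 points.
Regret = truthful payoff − actual payoff = 1,265 points − 0 points = 1,265 points.

Regret: 1,265 points.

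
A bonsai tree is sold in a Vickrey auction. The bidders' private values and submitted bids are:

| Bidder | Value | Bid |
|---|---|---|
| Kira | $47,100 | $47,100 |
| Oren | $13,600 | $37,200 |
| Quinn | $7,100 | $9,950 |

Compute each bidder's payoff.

Kira $9,900, Oren $0, Quinn $0.

Ranking the bids: Kira $47,100, then Oren $37,200, then Quinn $9,950.
Kira has the top bid and wins; the price is the second-highest bid, $37,200.
Kira's payoff = $47,100 − $37,200 = $9,900. All other bidders lose, so their payoff is 0.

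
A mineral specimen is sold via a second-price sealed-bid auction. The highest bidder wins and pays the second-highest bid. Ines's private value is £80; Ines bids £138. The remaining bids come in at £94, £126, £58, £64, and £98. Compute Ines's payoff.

Payoff = -£46.

Highest competing bid: £126.
Ines's bid £138 is the highest overall, so Ines wins and pays the second-highest bid, £126.
Payoff = value − price = £80 − £126 = -£46.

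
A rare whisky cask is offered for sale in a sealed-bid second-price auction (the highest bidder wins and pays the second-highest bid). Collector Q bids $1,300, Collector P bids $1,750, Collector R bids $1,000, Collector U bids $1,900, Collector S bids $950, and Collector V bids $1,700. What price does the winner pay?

$1,750

Ordered from highest: Collector U $1,900; Collector P $1,750; Collector V $1,700; Collector Q $1,300; Collector R $1,000; Collector S $950.
Collector U is the highest bidder, so Collector U wins.
Under the second-price rule, the price is the second-highest bid: $1,750.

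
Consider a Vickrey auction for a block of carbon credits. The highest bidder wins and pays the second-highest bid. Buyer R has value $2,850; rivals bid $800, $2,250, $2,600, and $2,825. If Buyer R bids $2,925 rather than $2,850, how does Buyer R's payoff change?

The highest competing bid is $2,825.
Bidding truthfully at $2,850: Buyer R has the top bid, wins, and pays the second-highest bid $2,825. Payoff = $2,850 − $2,825 = $25.
Bidding $2,925: Buyer R has the top bid, wins, and pays the second-highest bid $2,825. Payoff = $2,850 − $2,825 = $25.
Change = $25 − $25 = $0.
The bid only affects whether you win, not the price — here both bids land on the same side of the top rival bid, so the deviation is payoff-neutral.

Change in payoff: $0.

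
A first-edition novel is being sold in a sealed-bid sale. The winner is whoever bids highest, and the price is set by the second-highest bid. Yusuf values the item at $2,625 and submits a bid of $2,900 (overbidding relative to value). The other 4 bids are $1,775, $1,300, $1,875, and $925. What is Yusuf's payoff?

$750

Highest competing bid: $1,875.
Yusuf's bid $2,900 is the highest overall, so Yusuf wins and pays the second-highest bid, $1,875.
Payoff = value − price = $2,625 − $1,875 = $750.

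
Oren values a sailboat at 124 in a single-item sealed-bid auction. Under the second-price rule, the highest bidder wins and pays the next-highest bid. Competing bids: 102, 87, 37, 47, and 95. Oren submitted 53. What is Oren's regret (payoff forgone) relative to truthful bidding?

22

The highest competing bid is 102.
Bidding truthfully at 124: Oren has the top bid, wins, and pays the second-highest bid 102. Payoff = 124 − 102 = 22.
Bidding 53: the top bid is 102 (a rival), so Oren loses. Payoff = 0.
Regret = truthful payoff − actual payoff = 22 − 0 = 22.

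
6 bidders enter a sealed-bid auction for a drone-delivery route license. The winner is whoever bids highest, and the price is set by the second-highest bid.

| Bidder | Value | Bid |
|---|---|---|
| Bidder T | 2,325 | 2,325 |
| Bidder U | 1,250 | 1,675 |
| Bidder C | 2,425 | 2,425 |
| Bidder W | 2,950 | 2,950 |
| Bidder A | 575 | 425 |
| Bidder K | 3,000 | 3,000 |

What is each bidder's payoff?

Ranking the bids: Bidder K 3,000; Bidder W 2,950; Bidder C 2,425; Bidder T 2,325; Bidder U 1,675; Bidder A 425.
Bidder K has the top bid and wins; the price is the second-highest bid, 2,950.
Bidder K's payoff = 3,000 − 2,950 = 50. All other bidders lose, so their payoff is 0.

Bidder T 0, Bidder U 0, Bidder C 0, Bidder W 0, Bidder A 0, Bidder K 50.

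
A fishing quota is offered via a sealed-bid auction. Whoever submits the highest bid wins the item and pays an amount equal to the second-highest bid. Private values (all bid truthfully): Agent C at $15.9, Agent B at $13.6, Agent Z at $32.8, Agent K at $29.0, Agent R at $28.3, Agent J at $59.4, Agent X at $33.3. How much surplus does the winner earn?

$26.1

Sorted high to low: Agent J $59.4, then Agent X $33.3, then Agent Z $32.8, then Agent K $29.0, then Agent R $28.3, then Agent C $15.9, then Agent B $13.6.
Agent J wins with the top bid and pays the second-highest, $33.3.
Surplus = $59.4 − $33.3 = $26.1.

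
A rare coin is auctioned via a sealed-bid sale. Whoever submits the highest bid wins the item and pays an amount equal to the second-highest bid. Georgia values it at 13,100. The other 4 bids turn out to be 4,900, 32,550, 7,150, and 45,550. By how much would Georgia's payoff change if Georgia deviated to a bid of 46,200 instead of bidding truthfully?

The highest competing bid is 45,550.
Bidding truthfully at 13,100: the top bid is 45,550 (a rival), so Georgia loses. Payoff = 0.
Bidding 46,200: Georgia has the top bid, wins, and pays the second-highest bid 45,550. Payoff = 13,100 − 45,550 = -32,450.
Change = -32,450 − 0 = -32,450.

Payoff change: -32,450.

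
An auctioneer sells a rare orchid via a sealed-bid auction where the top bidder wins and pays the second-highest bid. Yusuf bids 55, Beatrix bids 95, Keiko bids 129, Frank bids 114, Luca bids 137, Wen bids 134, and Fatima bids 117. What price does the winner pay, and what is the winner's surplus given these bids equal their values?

Sorted high to low: Luca 137 > Wen 134 > Keiko 129 > Fatima 117 > Frank 114 > Beatrix 95 > Yusuf 55.
Luca is the highest bidder, so Luca wins.
Under the second-price rule, the price is the second-highest bid: 134.
Surplus = 137 − 134 = 3.

Price 134; surplus 3.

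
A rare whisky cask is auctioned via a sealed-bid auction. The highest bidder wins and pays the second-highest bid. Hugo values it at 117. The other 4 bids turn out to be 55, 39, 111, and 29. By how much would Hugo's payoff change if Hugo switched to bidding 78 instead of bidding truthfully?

Payoff change: -6.

The highest competing bid is 111.
Bidding truthfully at 117: Hugo has the top bid, wins, and pays the second-highest bid 111. Payoff = 117 − 111 = 6.
Bidding 78: the top bid is 111 (a rival), so Hugo loses. Payoff = 0.
Change = 0 − 6 = -6.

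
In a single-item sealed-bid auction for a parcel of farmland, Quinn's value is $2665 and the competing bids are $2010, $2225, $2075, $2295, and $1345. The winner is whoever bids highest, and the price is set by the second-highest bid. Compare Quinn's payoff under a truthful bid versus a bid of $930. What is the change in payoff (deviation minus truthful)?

-$370

The highest competing bid is $2295.
Bidding truthfully at $2665: Quinn has the top bid, wins, and pays the second-highest bid $2295. Payoff = $2665 − $2295 = $370.
Bidding $930: the top bid is $2295 (a rival), so Quinn loses. Payoff = $0.
Change = $0 − $370 = -$370.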